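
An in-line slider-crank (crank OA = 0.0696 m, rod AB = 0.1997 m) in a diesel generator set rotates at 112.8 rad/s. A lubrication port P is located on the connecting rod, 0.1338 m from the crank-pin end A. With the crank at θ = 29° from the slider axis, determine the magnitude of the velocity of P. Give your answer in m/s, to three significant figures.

ω = 112.8 rad/s.  Crank-pin speed |V_A| = rω = 7.8509 m/s, perpendicular to OA.
Rod angle: sinφ = −(r/L) sinθ ⇒ φ = -9.728°; ω_rod = −rω cosθ/√(L²−r²sin²θ) = -34.886 rad/s.
V_P = V_A + ω_rod × AP, with AP = 0.1338 m along the rod.
Components: V_Px = −rω sinθ − a·ω_rod·sinφ = -4.5949 m/s;  V_Py = rω cosθ + a·ω_rod·cosφ = +2.2659 m/s.
|V_P| = √(V_Px² + V_Py²) = 5.1232 m/s.

5.12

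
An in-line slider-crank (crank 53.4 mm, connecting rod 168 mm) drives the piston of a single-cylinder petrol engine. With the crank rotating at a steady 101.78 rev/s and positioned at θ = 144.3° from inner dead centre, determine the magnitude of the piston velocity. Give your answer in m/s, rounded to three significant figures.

14.7

ω = 2π·102 = 639.5 rad/s
For an in-line slider-crank, x = r cosθ + √(L² − r² sin²θ), so v = −rω sinθ·[1 + r cosθ/√(L² − r² sin²θ)].
With r = 0.0534 m, L = 0.168 m, θ = 144.3°: √(L² − r² sin²θ) = 0.16508 m.
v = −0.0534·639.5·0.58354·[1 + 0.0534·-0.81208/0.16508] = -14.693 m/s.
|v| = 14.693 m/s.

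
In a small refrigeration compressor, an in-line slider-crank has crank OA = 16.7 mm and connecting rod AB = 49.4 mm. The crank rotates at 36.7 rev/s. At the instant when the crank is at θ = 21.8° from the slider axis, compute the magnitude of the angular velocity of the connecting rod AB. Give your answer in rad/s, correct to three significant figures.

73.0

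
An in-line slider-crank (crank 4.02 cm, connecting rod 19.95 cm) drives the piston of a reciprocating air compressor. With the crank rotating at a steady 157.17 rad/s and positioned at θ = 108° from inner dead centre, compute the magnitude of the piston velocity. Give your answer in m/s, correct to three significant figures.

ω = 157.2 rad/s
For an in-line slider-crank, x = r cosθ + √(L² − r² sin²θ), so v = −rω sinθ·[1 + r cosθ/√(L² − r² sin²θ)].
With r = 0.0402 m, L = 0.1995 m, θ = 108°: √(L² − r² sin²θ) = 0.1958 m.
v = −0.0402·157.2·0.95106·[1 + 0.0402·-0.30902/0.1958] = -5.6278 m/s.
|v| = 5.6278 m/s.

5.63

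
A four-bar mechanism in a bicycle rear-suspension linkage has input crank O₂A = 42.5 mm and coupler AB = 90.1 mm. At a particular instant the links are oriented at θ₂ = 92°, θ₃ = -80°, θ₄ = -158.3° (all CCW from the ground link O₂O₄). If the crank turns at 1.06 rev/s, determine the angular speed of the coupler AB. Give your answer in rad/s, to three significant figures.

ω₂ = 6.66 rad/s (from 1.06 rev/s).
Differentiating the loop-closure r₂e^{iθ₂}+r₃e^{iθ₃}=r₁+r₄e^{iθ₄} gives r₂ω₂e^{iθ₂}+r₃ω₃e^{iθ₃}=r₄ω₄e^{iθ₄}.
Eliminating the other unknown: ω₃ = r₂ω₂ sin(θ₄−θ₂) / [r₃ sin(θ₃−θ₄)].
Numerator sine = +0.94147; denominator sine = +0.97922.
Result = 0.0425·6.66·(+0.94147) / (0.0901·(+0.97922)) = +3.0205 rad/s; magnitude 3.0205 rad/s.

3.02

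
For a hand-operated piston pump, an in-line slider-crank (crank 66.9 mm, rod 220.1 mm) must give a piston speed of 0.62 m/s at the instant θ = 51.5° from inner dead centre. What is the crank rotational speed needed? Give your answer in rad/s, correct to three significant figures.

For an in-line slider-crank, |v_piston| = rω|sinθ|·[1 + r cosθ/√(L² − r² sin²θ)].
With r = 0.0669 m, L = 0.2201 m, θ = 51.5°: the bracketed kinematic factor |dx/dθ| = 0.062556 m.
ω = v/|dx/dθ| = 0.62/0.062556 = 9.9111 rad/s.

9.91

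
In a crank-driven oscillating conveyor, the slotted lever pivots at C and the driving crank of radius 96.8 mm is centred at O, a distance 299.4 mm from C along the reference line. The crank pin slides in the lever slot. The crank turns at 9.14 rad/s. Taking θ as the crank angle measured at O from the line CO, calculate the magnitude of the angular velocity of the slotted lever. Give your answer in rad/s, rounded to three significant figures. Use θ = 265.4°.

0.682

ω = 9.14 rad/s
Crank pin A relative to C: A = (d + r cosθ, r sinθ); lever angle φ = atan2(r sinθ, d + r cosθ).
Differentiating tanφ: φ̇ = rω(d cosθ + r)/(d² + r² + 2dr cosθ).
d² + r² + 2dr cosθ = |CA|² = 0.094362 m²;  d cosθ + r = +0.072788 m.
|ω_lever| = |0.0968·9.14·+0.072788| / 0.094362 = 0.68248 rad/s.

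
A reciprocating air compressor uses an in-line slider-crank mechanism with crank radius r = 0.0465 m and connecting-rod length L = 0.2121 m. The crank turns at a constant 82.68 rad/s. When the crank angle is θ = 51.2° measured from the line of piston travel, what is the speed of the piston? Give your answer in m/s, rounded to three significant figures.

3.41

ω = 82.68 rad/s
For an in-line slider-crank, x = r cosθ + √(L² − r² sin²θ), so v = −rω sinθ·[1 + r cosθ/√(L² − r² sin²θ)].
With r = 0.0465 m, L = 0.2121 m, θ = 51.2°: √(L² − r² sin²θ) = 0.20898 m.
v = −0.0465·82.68·0.77934·[1 + 0.0465·0.62660/0.20898] = -3.414 m/s.
|v| = 3.414 m/s.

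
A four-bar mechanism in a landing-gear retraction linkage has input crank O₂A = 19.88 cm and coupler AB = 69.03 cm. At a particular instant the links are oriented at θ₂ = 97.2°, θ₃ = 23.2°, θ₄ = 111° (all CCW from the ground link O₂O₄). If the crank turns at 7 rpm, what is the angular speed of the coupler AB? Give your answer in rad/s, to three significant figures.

0.0504

ω₂ = 0.733 rad/s (from 7 rpm).
Differentiating the loop-closure r₂e^{iθ₂}+r₃e^{iθ₃}=r₁+r₄e^{iθ₄} gives r₂ω₂e^{iθ₂}+r₃ω₃e^{iθ₃}=r₄ω₄e^{iθ₄}.
Eliminating the other unknown: ω₃ = r₂ω₂ sin(θ₄−θ₂) / [r₃ sin(θ₃−θ₄)].
Numerator sine = +0.23853; denominator sine = -0.99926.
Result = 0.1988·0.733·(+0.23853) / (0.6903·(-0.99926)) = -0.050394 rad/s; magnitude 0.050394 rad/s.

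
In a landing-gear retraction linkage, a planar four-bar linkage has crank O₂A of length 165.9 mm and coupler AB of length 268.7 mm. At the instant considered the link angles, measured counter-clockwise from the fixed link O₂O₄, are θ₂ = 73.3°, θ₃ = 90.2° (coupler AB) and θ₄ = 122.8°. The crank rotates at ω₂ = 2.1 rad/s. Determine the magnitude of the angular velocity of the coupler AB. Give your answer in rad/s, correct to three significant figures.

ω₂ = 2.1 rad/s
Differentiating the loop-closure r₂e^{iθ₂}+r₃e^{iθ₃}=r₁+r₄e^{iθ₄} gives r₂ω₂e^{iθ₂}+r₃ω₃e^{iθ₃}=r₄ω₄e^{iθ₄}.
Eliminating the other unknown: ω₃ = r₂ω₂ sin(θ₄−θ₂) / [r₃ sin(θ₃−θ₄)].
Numerator sine = +0.76041; denominator sine = -0.53877.
Result = 0.1659·2.1·(+0.76041) / (0.2687·(-0.53877)) = -1.83 rad/s; magnitude 1.83 rad/s.

1.83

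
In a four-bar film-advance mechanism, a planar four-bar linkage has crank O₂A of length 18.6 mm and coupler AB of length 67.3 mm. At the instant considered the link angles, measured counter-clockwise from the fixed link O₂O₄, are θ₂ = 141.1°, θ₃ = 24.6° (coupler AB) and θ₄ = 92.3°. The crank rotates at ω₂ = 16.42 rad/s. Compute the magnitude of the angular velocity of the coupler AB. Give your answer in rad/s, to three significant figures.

ω₂ = 16.42 rad/s
Differentiating the loop-closure r₂e^{iθ₂}+r₃e^{iθ₃}=r₁+r₄e^{iθ₄} gives r₂ω₂e^{iθ₂}+r₃ω₃e^{iθ₃}=r₄ω₄e^{iθ₄}.
Eliminating the other unknown: ω₃ = r₂ω₂ sin(θ₄−θ₂) / [r₃ sin(θ₃−θ₄)].
Numerator sine = -0.75241; denominator sine = -0.92521.
Result = 0.0186·16.42·(-0.75241) / (0.0673·(-0.92521)) = +3.6905 rad/s; magnitude 3.6905 rad/s.

3.69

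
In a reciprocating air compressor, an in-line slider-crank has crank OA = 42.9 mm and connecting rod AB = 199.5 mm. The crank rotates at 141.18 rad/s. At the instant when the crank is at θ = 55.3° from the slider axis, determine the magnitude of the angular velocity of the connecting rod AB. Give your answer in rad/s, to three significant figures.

17.6

ω = 141.2 rad/s
The rod makes angle φ with the slider axis where L sinφ = r sinθ; differentiating, L cosφ·φ̇ = r ω cosθ.
L cosφ = √(L² − r² sin²θ) = 0.19636 m.
|ω_rod| = r ω |cosθ| / √(L² − r² sin²θ) = 0.0429·141.2·0.56928/0.19636 = 17.559 rad/s.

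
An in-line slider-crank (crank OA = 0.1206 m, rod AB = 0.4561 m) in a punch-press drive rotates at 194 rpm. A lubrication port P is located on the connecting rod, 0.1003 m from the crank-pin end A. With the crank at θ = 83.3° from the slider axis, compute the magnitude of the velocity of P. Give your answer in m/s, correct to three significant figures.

2.46

ω = 20.32 rad/s.  Crank-pin speed |V_A| = rω = 2.4501 m/s, perpendicular to OA.
Rod angle: sinφ = −(r/L) sinθ ⇒ φ = -15.225°; ω_rod = −rω cosθ/√(L²−r²sin²θ) = -0.64953 rad/s.
V_P = V_A + ω_rod × AP, with AP = 0.1003 m along the rod.
Components: V_Px = −rω sinθ − a·ω_rod·sinφ = -2.4504 m/s;  V_Py = rω cosθ + a·ω_rod·cosφ = +0.22299 m/s.
|V_P| = √(V_Px² + V_Py²) = 2.4606 m/s.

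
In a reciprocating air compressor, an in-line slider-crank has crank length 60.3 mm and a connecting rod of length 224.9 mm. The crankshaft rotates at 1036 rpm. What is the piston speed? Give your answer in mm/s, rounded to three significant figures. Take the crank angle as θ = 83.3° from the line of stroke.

ω = 2π·1036/60 = 108.5 rad/s
For an in-line slider-crank, x = r cosθ + √(L² − r² sin²θ), so v = −rω sinθ·[1 + r cosθ/√(L² − r² sin²θ)].
With r = 0.0603 m, L = 0.2249 m, θ = 83.3°: √(L² − r² sin²θ) = 0.21678 m.
v = −0.0603·108.5·0.99317·[1 + 0.0603·0.11667/0.21678] = -6.7081 m/s.
|v| = 6.7081 m/s = 6708.1 mm/s.

6710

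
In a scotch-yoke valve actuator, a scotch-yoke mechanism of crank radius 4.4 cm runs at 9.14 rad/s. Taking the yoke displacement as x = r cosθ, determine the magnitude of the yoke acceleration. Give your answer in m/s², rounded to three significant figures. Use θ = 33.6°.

3.06

ω = 9.14 rad/s
x = r cosθ ⇒ ẍ = −rω² cosθ (ω constant).
|a| = rω²|cosθ| = 0.044·(9.14)²·|cos 33.6°| = 3.0616 m/s².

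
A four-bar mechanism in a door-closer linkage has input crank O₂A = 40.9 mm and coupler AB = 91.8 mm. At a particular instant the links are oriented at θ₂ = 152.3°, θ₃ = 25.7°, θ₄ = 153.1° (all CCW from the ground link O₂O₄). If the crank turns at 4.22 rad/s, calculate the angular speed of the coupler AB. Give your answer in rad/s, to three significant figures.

ω₂ = 4.22 rad/s
Differentiating the loop-closure r₂e^{iθ₂}+r₃e^{iθ₃}=r₁+r₄e^{iθ₄} gives r₂ω₂e^{iθ₂}+r₃ω₃e^{iθ₃}=r₄ω₄e^{iθ₄}.
Eliminating the other unknown: ω₃ = r₂ω₂ sin(θ₄−θ₂) / [r₃ sin(θ₃−θ₄)].
Numerator sine = +0.01396; denominator sine = -0.79441.
Result = 0.0409·4.22·(+0.01396) / (0.0918·(-0.79441)) = -0.033044 rad/s; magnitude 0.033044 rad/s.

0.0330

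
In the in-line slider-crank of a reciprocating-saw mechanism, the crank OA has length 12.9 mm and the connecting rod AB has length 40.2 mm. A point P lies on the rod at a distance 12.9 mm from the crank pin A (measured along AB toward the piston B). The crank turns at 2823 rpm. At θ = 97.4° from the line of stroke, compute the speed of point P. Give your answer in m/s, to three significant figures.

ω = 295.6 rad/s.  Crank-pin speed |V_A| = rω = 3.8135 m/s, perpendicular to OA.
Rod angle: sinφ = −(r/L) sinθ ⇒ φ = -18.555°; ω_rod = −rω cosθ/√(L²−r²sin²θ) = +12.888 rad/s.
V_P = V_A + ω_rod × AP, with AP = 0.0129 m along the rod.
Components: V_Px = −rω sinθ − a·ω_rod·sinφ = -3.7289 m/s;  V_Py = rω cosθ + a·ω_rod·cosφ = -0.33355 m/s.
|V_P| = √(V_Px² + V_Py²) = 3.7438 m/s.

3.74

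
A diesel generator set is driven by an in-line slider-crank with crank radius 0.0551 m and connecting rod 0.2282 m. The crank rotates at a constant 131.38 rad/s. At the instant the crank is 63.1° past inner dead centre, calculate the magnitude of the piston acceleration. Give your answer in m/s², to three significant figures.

ω = 131.4 rad/s
x(θ) = r cosθ + √(L² − r² sin²θ); with ω constant, a = ω²·d²x/dθ².
d²x/dθ² = −r cosθ − r²(cos2θ)/√u − r⁴ sin²2θ/(4u^{3/2}),  u = L² − r² sin²θ = 0.0496607 m².
Substituting r = 0.0551 m, L = 0.2282 m, θ = 63.1°: d²x/dθ² = -0.017018 m.
a = ω²·d²x/dθ² = (131.4)²·(-0.017018) = -293.75 m/s²;  |a| = 293.75 m/s².

294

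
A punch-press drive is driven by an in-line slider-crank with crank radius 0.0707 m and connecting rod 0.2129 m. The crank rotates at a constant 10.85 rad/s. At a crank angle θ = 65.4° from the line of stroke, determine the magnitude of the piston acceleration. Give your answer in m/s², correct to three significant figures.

1.62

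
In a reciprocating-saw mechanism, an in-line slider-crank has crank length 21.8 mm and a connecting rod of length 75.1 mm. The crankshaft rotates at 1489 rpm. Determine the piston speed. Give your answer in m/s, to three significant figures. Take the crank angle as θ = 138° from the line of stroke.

ω = 2π·1489/60 = 155.9 rad/s
For an in-line slider-crank, x = r cosθ + √(L² − r² sin²θ), so v = −rω sinθ·[1 + r cosθ/√(L² − r² sin²θ)].
With r = 0.0218 m, L = 0.0751 m, θ = 138°: √(L² − r² sin²θ) = 0.07367 m.
v = −0.0218·155.9·0.66913·[1 + 0.0218·-0.74314/0.07367] = -1.7743 m/s.
|v| = 1.7743 m/s.

1.77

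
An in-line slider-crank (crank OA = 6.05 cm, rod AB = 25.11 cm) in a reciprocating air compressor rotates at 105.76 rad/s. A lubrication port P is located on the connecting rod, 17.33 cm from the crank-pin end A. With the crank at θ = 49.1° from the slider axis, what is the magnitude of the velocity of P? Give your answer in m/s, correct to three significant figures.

ω = 105.8 rad/s.  Crank-pin speed |V_A| = rω = 6.3985 m/s, perpendicular to OA.
Rod angle: sinφ = −(r/L) sinθ ⇒ φ = -10.493°; ω_rod = −rω cosθ/√(L²−r²sin²θ) = -16.968 rad/s.
V_P = V_A + ω_rod × AP, with AP = 0.1733 m along the rod.
Components: V_Px = −rω sinθ − a·ω_rod·sinφ = -5.3718 m/s;  V_Py = rω cosθ + a·ω_rod·cosφ = +1.298 m/s.
|V_P| = √(V_Px² + V_Py²) = 5.5264 m/s.

5.53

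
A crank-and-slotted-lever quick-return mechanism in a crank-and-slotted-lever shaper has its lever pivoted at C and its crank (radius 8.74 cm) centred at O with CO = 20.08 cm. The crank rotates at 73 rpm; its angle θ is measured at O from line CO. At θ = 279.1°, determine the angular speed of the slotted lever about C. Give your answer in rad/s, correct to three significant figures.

1.49

ω = 7.645 rad/s (from 73 rpm).
Crank pin A relative to C: A = (d + r cosθ, r sinθ); lever angle φ = atan2(r sinθ, d + r cosθ).
Differentiating tanφ: φ̇ = rω(d cosθ + r)/(d² + r² + 2dr cosθ).
d² + r² + 2dr cosθ = |CA|² = 0.0535107 m²;  d cosθ + r = +0.11916 m.
|ω_lever| = |0.0874·7.645·+0.11916| / 0.0535107 = 1.4878 rad/s.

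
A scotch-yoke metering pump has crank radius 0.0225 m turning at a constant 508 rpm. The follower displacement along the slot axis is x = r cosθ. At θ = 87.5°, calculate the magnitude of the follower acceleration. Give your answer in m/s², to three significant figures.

2.78

ω = 53.2 rad/s (from 508 rpm).
x = r cosθ ⇒ ẍ = −rω² cosθ (ω constant).
|a| = rω²|cosθ| = 0.0225·(53.2)²·|cos 87.5°| = 2.7775 m/s².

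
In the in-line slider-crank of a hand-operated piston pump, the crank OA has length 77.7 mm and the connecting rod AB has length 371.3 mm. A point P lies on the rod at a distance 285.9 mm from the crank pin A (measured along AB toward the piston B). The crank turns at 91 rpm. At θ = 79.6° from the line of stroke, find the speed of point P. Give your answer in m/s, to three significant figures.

ω = 9.529 rad/s.  Crank-pin speed |V_A| = rω = 0.74044 m/s, perpendicular to OA.
Rod angle: sinφ = −(r/L) sinθ ⇒ φ = -11.878°; ω_rod = −rω cosθ/√(L²−r²sin²θ) = -0.36787 rad/s.
V_P = V_A + ω_rod × AP, with AP = 0.2859 m along the rod.
Components: V_Px = −rω sinθ − a·ω_rod·sinφ = -0.74992 m/s;  V_Py = rω cosθ + a·ω_rod·cosφ = +0.030743 m/s.
|V_P| = √(V_Px² + V_Py²) = 0.75055 m/s.

0.751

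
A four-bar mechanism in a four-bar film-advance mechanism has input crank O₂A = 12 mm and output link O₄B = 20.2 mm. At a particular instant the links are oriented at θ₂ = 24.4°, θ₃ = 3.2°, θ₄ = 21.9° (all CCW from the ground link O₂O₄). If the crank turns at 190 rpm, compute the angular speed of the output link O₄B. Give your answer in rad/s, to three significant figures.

13.3

ω₂ = 19.9 rad/s (from 190 rpm).
Differentiating the loop-closure r₂e^{iθ₂}+r₃e^{iθ₃}=r₁+r₄e^{iθ₄} gives r₂ω₂e^{iθ₂}+r₃ω₃e^{iθ₃}=r₄ω₄e^{iθ₄}.
Eliminating the other unknown: ω₄ = r₂ω₂ sin(θ₂−θ₃) / [r₄ sin(θ₄−θ₃)].
Numerator sine = +0.36162; denominator sine = +0.32061.
Result = 0.012·19.9·(+0.36162) / (0.0202·(+0.32061)) = +13.332 rad/s; magnitude 13.332 rad/s.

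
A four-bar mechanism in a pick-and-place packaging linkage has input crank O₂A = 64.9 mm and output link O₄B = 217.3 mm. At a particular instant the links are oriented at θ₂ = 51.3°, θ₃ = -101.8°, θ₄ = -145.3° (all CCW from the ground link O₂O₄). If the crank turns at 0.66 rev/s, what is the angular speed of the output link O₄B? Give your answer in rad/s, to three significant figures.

ω₂ = 4.147 rad/s (from 0.66 rev/s).
Differentiating the loop-closure r₂e^{iθ₂}+r₃e^{iθ₃}=r₁+r₄e^{iθ₄} gives r₂ω₂e^{iθ₂}+r₃ω₃e^{iθ₃}=r₄ω₄e^{iθ₄}.
Eliminating the other unknown: ω₄ = r₂ω₂ sin(θ₂−θ₃) / [r₄ sin(θ₄−θ₃)].
Numerator sine = +0.45243; denominator sine = -0.68835.
Result = 0.0649·4.147·(+0.45243) / (0.2173·(-0.68835)) = -0.81405 rad/s; magnitude 0.81405 rad/s.

0.814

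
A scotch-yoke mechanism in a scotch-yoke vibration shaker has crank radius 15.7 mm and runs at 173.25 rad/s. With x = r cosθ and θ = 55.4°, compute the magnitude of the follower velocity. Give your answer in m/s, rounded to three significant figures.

2.24

ω = 173.2 rad/s
x = r cosθ ⇒ ẋ = −rω sinθ.
|v| = rω|sinθ| = 0.0157·173.2·|sin 55.4°| = 2.239 m/s.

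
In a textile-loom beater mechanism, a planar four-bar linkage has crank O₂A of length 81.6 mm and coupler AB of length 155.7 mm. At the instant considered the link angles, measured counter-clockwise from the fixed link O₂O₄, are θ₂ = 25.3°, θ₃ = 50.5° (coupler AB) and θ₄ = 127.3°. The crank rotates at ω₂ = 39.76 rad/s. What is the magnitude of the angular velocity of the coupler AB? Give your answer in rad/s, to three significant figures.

ω₂ = 39.76 rad/s
Differentiating the loop-closure r₂e^{iθ₂}+r₃e^{iθ₃}=r₁+r₄e^{iθ₄} gives r₂ω₂e^{iθ₂}+r₃ω₃e^{iθ₃}=r₄ω₄e^{iθ₄}.
Eliminating the other unknown: ω₃ = r₂ω₂ sin(θ₄−θ₂) / [r₃ sin(θ₃−θ₄)].
Numerator sine = +0.97815; denominator sine = -0.97358.
Result = 0.0816·39.76·(+0.97815) / (0.1557·(-0.97358)) = -20.935 rad/s; magnitude 20.935 rad/s.

20.9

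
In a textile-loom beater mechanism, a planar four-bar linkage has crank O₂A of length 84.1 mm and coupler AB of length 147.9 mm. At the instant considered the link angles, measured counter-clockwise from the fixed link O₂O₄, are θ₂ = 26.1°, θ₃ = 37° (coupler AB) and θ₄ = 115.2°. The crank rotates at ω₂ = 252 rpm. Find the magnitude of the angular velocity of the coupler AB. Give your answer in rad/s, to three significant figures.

15.3

ω₂ = 26.39 rad/s (from 252 rpm).
Differentiating the loop-closure r₂e^{iθ₂}+r₃e^{iθ₃}=r₁+r₄e^{iθ₄} gives r₂ω₂e^{iθ₂}+r₃ω₃e^{iθ₃}=r₄ω₄e^{iθ₄}.
Eliminating the other unknown: ω₃ = r₂ω₂ sin(θ₄−θ₂) / [r₃ sin(θ₃−θ₄)].
Numerator sine = +0.99988; denominator sine = -0.97887.
Result = 0.0841·26.39·(+0.99988) / (0.1479·(-0.97887)) = -15.328 rad/s; magnitude 15.328 rad/s.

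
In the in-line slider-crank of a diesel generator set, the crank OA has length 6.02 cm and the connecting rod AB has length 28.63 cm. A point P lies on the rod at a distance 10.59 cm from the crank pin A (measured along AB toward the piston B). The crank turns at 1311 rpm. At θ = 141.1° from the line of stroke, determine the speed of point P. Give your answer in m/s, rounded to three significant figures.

6.34

ω = 137.3 rad/s.  Crank-pin speed |V_A| = rω = 8.2647 m/s, perpendicular to OA.
Rod angle: sinφ = −(r/L) sinθ ⇒ φ = -7.588°; ω_rod = −rω cosθ/√(L²−r²sin²θ) = +22.664 rad/s.
V_P = V_A + ω_rod × AP, with AP = 0.1059 m along the rod.
Components: V_Px = −rω sinθ − a·ω_rod·sinφ = -4.873 m/s;  V_Py = rω cosθ + a·ω_rod·cosφ = -4.0528 m/s.
|V_P| = √(V_Px² + V_Py²) = 6.3381 m/s.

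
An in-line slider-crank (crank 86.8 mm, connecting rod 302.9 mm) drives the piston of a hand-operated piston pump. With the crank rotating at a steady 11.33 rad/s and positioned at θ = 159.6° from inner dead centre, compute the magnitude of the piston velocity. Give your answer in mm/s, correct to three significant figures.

250

ω = 11.33 rad/s
For an in-line slider-crank, x = r cosθ + √(L² − r² sin²θ), so v = −rω sinθ·[1 + r cosθ/√(L² − r² sin²θ)].
With r = 0.0868 m, L = 0.3029 m, θ = 159.6°: √(L² − r² sin²θ) = 0.30139 m.
v = −0.0868·11.33·0.34857·[1 + 0.0868·-0.93728/0.30139] = -0.25027 m/s.
|v| = 0.25027 m/s = 250.27 mm/s.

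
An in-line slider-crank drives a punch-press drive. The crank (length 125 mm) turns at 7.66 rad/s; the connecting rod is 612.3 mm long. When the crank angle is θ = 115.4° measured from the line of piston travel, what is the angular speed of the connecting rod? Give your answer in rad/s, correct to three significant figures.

ω = 7.66 rad/s
The rod makes angle φ with the slider axis where L sinφ = r sinθ; differentiating, L cosφ·φ̇ = r ω cosθ.
L cosφ = √(L² − r² sin²θ) = 0.6018 m.
|ω_rod| = r ω |cosθ| / √(L² − r² sin²θ) = 0.125·7.66·0.42894/0.6018 = 0.68246 rad/s.

0.682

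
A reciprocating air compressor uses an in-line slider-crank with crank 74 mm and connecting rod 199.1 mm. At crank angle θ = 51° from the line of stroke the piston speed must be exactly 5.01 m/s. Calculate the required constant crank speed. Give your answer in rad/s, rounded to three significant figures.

70.0

For an in-line slider-crank, |v_piston| = rω|sinθ|·[1 + r cosθ/√(L² − r² sin²θ)].
With r = 0.074 m, L = 0.1991 m, θ = 51°: the bracketed kinematic factor |dx/dθ| = 0.071559 m.
ω = v/|dx/dθ| = 5.01/0.071559 = 70.012 rad/s.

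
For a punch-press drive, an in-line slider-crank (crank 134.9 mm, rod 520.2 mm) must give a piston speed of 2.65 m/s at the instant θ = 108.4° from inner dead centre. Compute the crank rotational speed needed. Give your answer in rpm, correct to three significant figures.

216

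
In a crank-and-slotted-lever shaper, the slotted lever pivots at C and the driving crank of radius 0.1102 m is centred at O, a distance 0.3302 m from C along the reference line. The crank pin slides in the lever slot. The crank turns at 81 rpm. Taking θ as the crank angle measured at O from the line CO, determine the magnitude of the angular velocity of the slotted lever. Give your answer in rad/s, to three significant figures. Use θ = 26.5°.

2.04

ω = 8.482 rad/s (from 81 rpm).
Crank pin A relative to C: A = (d + r cosθ, r sinθ); lever angle φ = atan2(r sinθ, d + r cosθ).
Differentiating tanφ: φ̇ = rω(d cosθ + r)/(d² + r² + 2dr cosθ).
d² + r² + 2dr cosθ = |CA|² = 0.186306 m²;  d cosθ + r = +0.40571 m.
|ω_lever| = |0.1102·8.482·+0.40571| / 0.186306 = 2.0355 rad/s.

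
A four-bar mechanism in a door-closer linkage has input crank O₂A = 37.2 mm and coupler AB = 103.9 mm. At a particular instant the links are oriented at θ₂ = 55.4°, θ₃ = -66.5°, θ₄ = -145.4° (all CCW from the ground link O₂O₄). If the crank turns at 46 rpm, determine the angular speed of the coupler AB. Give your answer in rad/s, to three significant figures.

0.624

ω₂ = 4.817 rad/s (from 46 rpm).
Differentiating the loop-closure r₂e^{iθ₂}+r₃e^{iθ₃}=r₁+r₄e^{iθ₄} gives r₂ω₂e^{iθ₂}+r₃ω₃e^{iθ₃}=r₄ω₄e^{iθ₄}.
Eliminating the other unknown: ω₃ = r₂ω₂ sin(θ₄−θ₂) / [r₃ sin(θ₃−θ₄)].
Numerator sine = +0.35511; denominator sine = +0.98129.
Result = 0.0372·4.817·(+0.35511) / (0.1039·(+0.98129)) = +0.62413 rad/s; magnitude 0.62413 rad/s.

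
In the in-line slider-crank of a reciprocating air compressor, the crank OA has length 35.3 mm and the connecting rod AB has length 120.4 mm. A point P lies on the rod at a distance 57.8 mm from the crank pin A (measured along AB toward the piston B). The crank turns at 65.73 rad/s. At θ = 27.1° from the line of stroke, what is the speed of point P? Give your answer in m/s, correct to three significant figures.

1.60

ω = 65.73 rad/s.  Crank-pin speed |V_A| = rω = 2.3203 m/s, perpendicular to OA.
Rod angle: sinφ = −(r/L) sinθ ⇒ φ = -7.675°; ω_rod = −rω cosθ/√(L²−r²sin²θ) = -17.311 rad/s.
V_P = V_A + ω_rod × AP, with AP = 0.0578 m along the rod.
Components: V_Px = −rω sinθ − a·ω_rod·sinφ = -1.1906 m/s;  V_Py = rω cosθ + a·ω_rod·cosφ = +1.0739 m/s.
|V_P| = √(V_Px² + V_Py²) = 1.6034 m/s.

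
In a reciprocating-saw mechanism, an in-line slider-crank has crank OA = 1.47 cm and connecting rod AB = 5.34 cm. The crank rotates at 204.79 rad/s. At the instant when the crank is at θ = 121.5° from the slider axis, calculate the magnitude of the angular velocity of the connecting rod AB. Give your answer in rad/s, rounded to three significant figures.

30.3

ω = 204.8 rad/s
The rod makes angle φ with the slider axis where L sinφ = r sinθ; differentiating, L cosφ·φ̇ = r ω cosθ.
L cosφ = √(L² − r² sin²θ) = 0.051908 m.
|ω_rod| = r ω |cosθ| / √(L² − r² sin²θ) = 0.0147·204.8·0.52250/0.051908 = 30.302 rad/s.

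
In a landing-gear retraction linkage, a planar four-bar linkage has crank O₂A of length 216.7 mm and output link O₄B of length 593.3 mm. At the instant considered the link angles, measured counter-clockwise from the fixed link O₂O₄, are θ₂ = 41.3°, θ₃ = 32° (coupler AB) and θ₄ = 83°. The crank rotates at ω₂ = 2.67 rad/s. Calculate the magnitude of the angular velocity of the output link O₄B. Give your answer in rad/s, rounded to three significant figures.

ω₂ = 2.67 rad/s
Differentiating the loop-closure r₂e^{iθ₂}+r₃e^{iθ₃}=r₁+r₄e^{iθ₄} gives r₂ω₂e^{iθ₂}+r₃ω₃e^{iθ₃}=r₄ω₄e^{iθ₄}.
Eliminating the other unknown: ω₄ = r₂ω₂ sin(θ₂−θ₃) / [r₄ sin(θ₄−θ₃)].
Numerator sine = +0.16160; denominator sine = +0.77715.
Result = 0.2167·2.67·(+0.16160) / (0.5933·(+0.77715)) = +0.20279 rad/s; magnitude 0.20279 rad/s.

0.203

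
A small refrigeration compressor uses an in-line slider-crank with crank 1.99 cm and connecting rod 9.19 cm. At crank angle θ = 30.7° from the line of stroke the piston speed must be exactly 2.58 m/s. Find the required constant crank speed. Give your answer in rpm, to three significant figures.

For an in-line slider-crank, |v_piston| = rω|sinθ|·[1 + r cosθ/√(L² − r² sin²θ)].
With r = 0.0199 m, L = 0.0919 m, θ = 30.7°: the bracketed kinematic factor |dx/dθ| = 0.012063 m.
ω = v/|dx/dθ| = 2.58/0.012063 = 213.87 rad/s.
N = 60ω/(2π) = 2042.4 rpm.

2040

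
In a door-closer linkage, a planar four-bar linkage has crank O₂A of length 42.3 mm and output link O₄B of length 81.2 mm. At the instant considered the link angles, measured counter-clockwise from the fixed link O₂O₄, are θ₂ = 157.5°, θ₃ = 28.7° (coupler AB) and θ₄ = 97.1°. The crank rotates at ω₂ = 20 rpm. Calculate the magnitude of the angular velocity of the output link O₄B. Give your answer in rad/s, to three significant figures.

0.915

ω₂ = 2.094 rad/s (from 20 rpm).
Differentiating the loop-closure r₂e^{iθ₂}+r₃e^{iθ₃}=r₁+r₄e^{iθ₄} gives r₂ω₂e^{iθ₂}+r₃ω₃e^{iθ₃}=r₄ω₄e^{iθ₄}.
Eliminating the other unknown: ω₄ = r₂ω₂ sin(θ₂−θ₃) / [r₄ sin(θ₄−θ₃)].
Numerator sine = +0.77934; denominator sine = +0.92978.
Result = 0.0423·2.094·(+0.77934) / (0.0812·(+0.92978)) = +0.91451 rad/s; magnitude 0.91451 rad/s.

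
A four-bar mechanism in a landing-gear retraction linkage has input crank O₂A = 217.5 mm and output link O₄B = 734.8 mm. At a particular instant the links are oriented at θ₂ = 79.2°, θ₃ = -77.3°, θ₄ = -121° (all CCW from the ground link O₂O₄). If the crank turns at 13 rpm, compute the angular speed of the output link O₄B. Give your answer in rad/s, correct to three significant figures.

ω₂ = 1.361 rad/s (from 13 rpm).
Differentiating the loop-closure r₂e^{iθ₂}+r₃e^{iθ₃}=r₁+r₄e^{iθ₄} gives r₂ω₂e^{iθ₂}+r₃ω₃e^{iθ₃}=r₄ω₄e^{iθ₄}.
Eliminating the other unknown: ω₄ = r₂ω₂ sin(θ₂−θ₃) / [r₄ sin(θ₄−θ₃)].
Numerator sine = +0.39875; denominator sine = -0.69088.
Result = 0.2175·1.361·(+0.39875) / (0.7348·(-0.69088)) = -0.23257 rad/s; magnitude 0.23257 rad/s.

0.233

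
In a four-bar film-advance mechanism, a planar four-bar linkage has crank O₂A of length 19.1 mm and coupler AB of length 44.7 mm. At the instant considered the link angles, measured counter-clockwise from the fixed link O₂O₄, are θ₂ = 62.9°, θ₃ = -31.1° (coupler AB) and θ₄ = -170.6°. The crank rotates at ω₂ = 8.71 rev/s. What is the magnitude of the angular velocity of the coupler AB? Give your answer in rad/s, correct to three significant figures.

ω₂ = 54.73 rad/s (from 8.71 rev/s).
Differentiating the loop-closure r₂e^{iθ₂}+r₃e^{iθ₃}=r₁+r₄e^{iθ₄} gives r₂ω₂e^{iθ₂}+r₃ω₃e^{iθ₃}=r₄ω₄e^{iθ₄}.
Eliminating the other unknown: ω₃ = r₂ω₂ sin(θ₄−θ₂) / [r₃ sin(θ₃−θ₄)].
Numerator sine = +0.80386; denominator sine = +0.64945.
Result = 0.0191·54.73·(+0.80386) / (0.0447·(+0.64945)) = +28.944 rad/s; magnitude 28.944 rad/s.

28.9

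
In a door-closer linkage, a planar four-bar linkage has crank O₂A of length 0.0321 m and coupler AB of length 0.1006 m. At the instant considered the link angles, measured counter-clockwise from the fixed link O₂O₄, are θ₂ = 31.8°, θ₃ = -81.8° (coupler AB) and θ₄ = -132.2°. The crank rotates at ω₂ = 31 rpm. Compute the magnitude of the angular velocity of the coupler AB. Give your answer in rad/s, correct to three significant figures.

0.371

ω₂ = 3.246 rad/s (from 31 rpm).
Differentiating the loop-closure r₂e^{iθ₂}+r₃e^{iθ₃}=r₁+r₄e^{iθ₄} gives r₂ω₂e^{iθ₂}+r₃ω₃e^{iθ₃}=r₄ω₄e^{iθ₄}.
Eliminating the other unknown: ω₃ = r₂ω₂ sin(θ₄−θ₂) / [r₃ sin(θ₃−θ₄)].
Numerator sine = -0.27564; denominator sine = +0.77051.
Result = 0.0321·3.246·(-0.27564) / (0.1006·(+0.77051)) = -0.37056 rad/s; magnitude 0.37056 rad/s.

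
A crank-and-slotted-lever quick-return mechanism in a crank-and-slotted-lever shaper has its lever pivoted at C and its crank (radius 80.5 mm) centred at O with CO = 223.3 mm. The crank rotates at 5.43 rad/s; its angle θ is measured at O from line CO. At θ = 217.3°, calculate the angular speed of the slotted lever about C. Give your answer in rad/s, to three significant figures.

ω = 5.43 rad/s
Crank pin A relative to C: A = (d + r cosθ, r sinθ); lever angle φ = atan2(r sinθ, d + r cosθ).
Differentiating tanφ: φ̇ = rω(d cosθ + r)/(d² + r² + 2dr cosθ).
d² + r² + 2dr cosθ = |CA|² = 0.0277448 m²;  d cosθ + r = -0.097129 m.
|ω_lever| = |0.0805·5.43·-0.097129| / 0.0277448 = 1.5303 rad/s.

1.53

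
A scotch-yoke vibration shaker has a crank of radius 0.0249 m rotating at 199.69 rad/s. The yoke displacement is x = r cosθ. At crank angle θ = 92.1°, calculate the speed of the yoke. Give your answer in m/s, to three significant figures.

4.97

ω = 199.7 rad/s
x = r cosθ ⇒ ẋ = −rω sinθ.
|v| = rω|sinθ| = 0.0249·199.7·|sin 92.1°| = 4.9689 m/s.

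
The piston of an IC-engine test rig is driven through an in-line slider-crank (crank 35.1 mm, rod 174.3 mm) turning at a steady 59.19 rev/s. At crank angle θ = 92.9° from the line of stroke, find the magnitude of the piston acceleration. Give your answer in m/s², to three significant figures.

ω = 2π·59.2 = 371.9 rad/s
x(θ) = r cosθ + √(L² − r² sin²θ); with ω constant, a = ω²·d²x/dθ².
d²x/dθ² = −r cosθ − r²(cos2θ)/√u − r⁴ sin²2θ/(4u^{3/2}),  u = L² − r² sin²θ = 0.0291516 m².
Substituting r = 0.0351 m, L = 0.1743 m, θ = 92.9°: d²x/dθ² = +0.0089539 m.
a = ω²·d²x/dθ² = (371.9)²·(+0.0089539) = +1238.4 m/s²;  |a| = 1238.4 m/s².

1240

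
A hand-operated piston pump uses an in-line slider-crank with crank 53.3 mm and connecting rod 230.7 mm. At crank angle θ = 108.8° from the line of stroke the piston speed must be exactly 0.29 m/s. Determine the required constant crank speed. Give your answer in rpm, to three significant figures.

59.4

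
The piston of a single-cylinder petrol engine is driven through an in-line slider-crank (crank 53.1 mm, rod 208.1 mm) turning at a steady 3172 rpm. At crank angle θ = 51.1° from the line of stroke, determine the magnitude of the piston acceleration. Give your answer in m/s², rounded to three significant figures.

3380

ω = 2π·3172/60 = 332.2 rad/s
x(θ) = r cosθ + √(L² − r² sin²θ); with ω constant, a = ω²·d²x/dθ².
d²x/dθ² = −r cosθ − r²(cos2θ)/√u − r⁴ sin²2θ/(4u^{3/2}),  u = L² − r² sin²θ = 0.0415979 m².
Substituting r = 0.0531 m, L = 0.2081 m, θ = 51.1°: d²x/dθ² = -0.030647 m.
a = ω²·d²x/dθ² = (332.2)²·(-0.030647) = -3381.5 m/s²;  |a| = 3381.5 m/s².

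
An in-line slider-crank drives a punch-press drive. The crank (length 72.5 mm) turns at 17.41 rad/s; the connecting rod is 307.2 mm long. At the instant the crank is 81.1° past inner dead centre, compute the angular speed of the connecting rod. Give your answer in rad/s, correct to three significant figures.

ω = 17.41 rad/s
The rod makes angle φ with the slider axis where L sinφ = r sinθ; differentiating, L cosφ·φ̇ = r ω cosθ.
L cosφ = √(L² − r² sin²θ) = 0.29873 m.
|ω_rod| = r ω |cosθ| / √(L² − r² sin²θ) = 0.0725·17.41·0.15471/0.29873 = 0.65369 rad/s.

0.654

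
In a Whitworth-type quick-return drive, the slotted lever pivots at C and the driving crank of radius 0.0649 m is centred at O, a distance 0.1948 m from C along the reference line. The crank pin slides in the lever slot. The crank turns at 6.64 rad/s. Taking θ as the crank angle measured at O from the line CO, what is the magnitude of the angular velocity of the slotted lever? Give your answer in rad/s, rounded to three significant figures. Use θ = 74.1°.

1.04

ω = 6.64 rad/s
Crank pin A relative to C: A = (d + r cosθ, r sinθ); lever angle φ = atan2(r sinθ, d + r cosθ).
Differentiating tanφ: φ̇ = rω(d cosθ + r)/(d² + r² + 2dr cosθ).
d² + r² + 2dr cosθ = |CA|² = 0.0490861 m²;  d cosθ + r = +0.11827 m.
|ω_lever| = |0.0649·6.64·+0.11827| / 0.0490861 = 1.0383 rad/s.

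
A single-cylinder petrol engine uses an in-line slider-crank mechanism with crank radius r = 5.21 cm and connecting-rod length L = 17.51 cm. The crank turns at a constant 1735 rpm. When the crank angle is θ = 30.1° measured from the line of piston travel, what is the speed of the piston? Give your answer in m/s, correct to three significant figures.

ω = 2π·1735/60 = 181.7 rad/s
For an in-line slider-crank, x = r cosθ + √(L² − r² sin²θ), so v = −rω sinθ·[1 + r cosθ/√(L² − r² sin²θ)].
With r = 0.0521 m, L = 0.1751 m, θ = 30.1°: √(L² − r² sin²θ) = 0.17314 m.
v = −0.0521·181.7·0.50151·[1 + 0.0521·0.86515/0.17314] = -5.9832 m/s.
|v| = 5.9832 m/s.

5.98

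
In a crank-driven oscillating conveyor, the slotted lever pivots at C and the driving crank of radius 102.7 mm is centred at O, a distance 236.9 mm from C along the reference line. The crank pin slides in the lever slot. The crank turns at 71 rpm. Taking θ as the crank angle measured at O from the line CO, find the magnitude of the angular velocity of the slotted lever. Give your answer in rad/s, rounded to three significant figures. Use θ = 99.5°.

ω = 7.435 rad/s (from 71 rpm).
Crank pin A relative to C: A = (d + r cosθ, r sinθ); lever angle φ = atan2(r sinθ, d + r cosθ).
Differentiating tanφ: φ̇ = rω(d cosθ + r)/(d² + r² + 2dr cosθ).
d² + r² + 2dr cosθ = |CA|² = 0.0586378 m²;  d cosθ + r = +0.0636 m.
|ω_lever| = |0.1027·7.435·+0.0636| / 0.0586378 = 0.82821 rad/s.

0.828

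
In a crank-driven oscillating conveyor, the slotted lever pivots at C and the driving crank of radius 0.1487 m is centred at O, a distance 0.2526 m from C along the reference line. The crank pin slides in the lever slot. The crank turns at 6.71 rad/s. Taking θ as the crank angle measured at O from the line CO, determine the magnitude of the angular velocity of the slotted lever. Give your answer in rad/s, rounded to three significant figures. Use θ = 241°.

0.529

ω = 6.71 rad/s
Crank pin A relative to C: A = (d + r cosθ, r sinθ); lever angle φ = atan2(r sinθ, d + r cosθ).
Differentiating tanφ: φ̇ = rω(d cosθ + r)/(d² + r² + 2dr cosθ).
d² + r² + 2dr cosθ = |CA|² = 0.049498 m²;  d cosθ + r = +0.026237 m.
|ω_lever| = |0.1487·6.71·+0.026237| / 0.049498 = 0.52889 rad/s.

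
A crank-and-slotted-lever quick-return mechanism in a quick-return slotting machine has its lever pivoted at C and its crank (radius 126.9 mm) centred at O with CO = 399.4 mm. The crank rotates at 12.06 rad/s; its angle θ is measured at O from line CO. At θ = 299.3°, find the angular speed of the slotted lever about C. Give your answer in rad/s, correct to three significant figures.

ω = 12.06 rad/s
Crank pin A relative to C: A = (d + r cosθ, r sinθ); lever angle φ = atan2(r sinθ, d + r cosθ).
Differentiating tanφ: φ̇ = rω(d cosθ + r)/(d² + r² + 2dr cosθ).
d² + r² + 2dr cosθ = |CA|² = 0.225232 m²;  d cosθ + r = +0.32236 m.
|ω_lever| = |0.1269·12.06·+0.32236| / 0.225232 = 2.1904 rad/s.

2.19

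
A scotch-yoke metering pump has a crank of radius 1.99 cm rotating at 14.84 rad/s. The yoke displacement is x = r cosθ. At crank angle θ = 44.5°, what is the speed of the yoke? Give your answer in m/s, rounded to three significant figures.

0.207

ω = 14.84 rad/s
x = r cosθ ⇒ ẋ = −rω sinθ.
|v| = rω|sinθ| = 0.0199·14.84·|sin 44.5°| = 0.20699 m/s.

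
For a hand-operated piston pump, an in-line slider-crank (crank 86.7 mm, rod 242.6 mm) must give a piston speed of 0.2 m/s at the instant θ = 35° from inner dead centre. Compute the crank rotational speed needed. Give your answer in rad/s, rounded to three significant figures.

3.10

For an in-line slider-crank, |v_piston| = rω|sinθ|·[1 + r cosθ/√(L² − r² sin²θ)].
With r = 0.0867 m, L = 0.2426 m, θ = 35°: the bracketed kinematic factor |dx/dθ| = 0.064603 m.
ω = v/|dx/dθ| = 0.2/0.064603 = 3.0958 rad/s.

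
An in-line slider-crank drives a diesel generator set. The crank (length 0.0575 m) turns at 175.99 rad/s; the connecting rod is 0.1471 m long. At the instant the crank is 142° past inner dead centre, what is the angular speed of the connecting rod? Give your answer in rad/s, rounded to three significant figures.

55.9

ω = 176 rad/s
The rod makes angle φ with the slider axis where L sinφ = r sinθ; differentiating, L cosφ·φ̇ = r ω cosθ.
L cosφ = √(L² − r² sin²θ) = 0.14278 m.
|ω_rod| = r ω |cosθ| / √(L² − r² sin²θ) = 0.0575·176·0.78801/0.14278 = 55.851 rad/s.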